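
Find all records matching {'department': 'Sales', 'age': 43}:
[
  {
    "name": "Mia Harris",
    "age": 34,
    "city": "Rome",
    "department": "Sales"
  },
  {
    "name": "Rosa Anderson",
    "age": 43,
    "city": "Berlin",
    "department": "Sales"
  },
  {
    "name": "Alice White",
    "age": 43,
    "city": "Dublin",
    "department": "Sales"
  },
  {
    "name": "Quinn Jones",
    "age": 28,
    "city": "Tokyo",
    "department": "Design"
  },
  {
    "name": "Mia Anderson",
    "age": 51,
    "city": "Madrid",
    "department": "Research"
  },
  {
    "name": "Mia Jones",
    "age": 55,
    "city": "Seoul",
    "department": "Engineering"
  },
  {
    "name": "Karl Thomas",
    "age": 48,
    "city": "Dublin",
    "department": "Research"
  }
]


Search criteria: {'department': 'Sales', 'age': 43}

Checking 7 records:
  Mia Harris: {department: Sales, age: 34}
  Rosa Anderson: {department: Sales, age: 43} <-- MATCH
  Alice White: {department: Sales, age: 43} <-- MATCH
  Quinn Jones: {department: Design, age: 28}
  Mia Anderson: {department: Research, age: 51}
  Mia Jones: {department: Engineering, age: 55}
  Karl Thomas: {department: Research, age: 48}

Matches: ["Rosa Anderson", "Alice White"]

["Rosa Anderson", "Alice White"]


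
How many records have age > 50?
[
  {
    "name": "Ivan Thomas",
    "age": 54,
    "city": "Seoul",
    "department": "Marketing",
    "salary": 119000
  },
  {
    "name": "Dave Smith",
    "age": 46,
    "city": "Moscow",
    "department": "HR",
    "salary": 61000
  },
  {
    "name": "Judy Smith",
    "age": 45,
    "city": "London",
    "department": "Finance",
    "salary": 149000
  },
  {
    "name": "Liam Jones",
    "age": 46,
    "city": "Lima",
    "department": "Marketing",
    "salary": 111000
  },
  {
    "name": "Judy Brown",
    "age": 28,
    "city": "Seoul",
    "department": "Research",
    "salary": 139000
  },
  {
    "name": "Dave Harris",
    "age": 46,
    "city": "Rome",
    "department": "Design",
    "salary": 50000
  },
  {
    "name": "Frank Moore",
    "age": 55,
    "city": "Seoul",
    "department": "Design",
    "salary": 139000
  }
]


Data: 7 records
Condition: age > 50

Checking each record:
  Ivan Thomas: 54 MATCH
  Dave Smith: 46
  Judy Smith: 45
  Liam Jones: 46
  Judy Brown: 28
  Dave Harris: 46
  Frank Moore: 55 MATCH

Count: 2

2


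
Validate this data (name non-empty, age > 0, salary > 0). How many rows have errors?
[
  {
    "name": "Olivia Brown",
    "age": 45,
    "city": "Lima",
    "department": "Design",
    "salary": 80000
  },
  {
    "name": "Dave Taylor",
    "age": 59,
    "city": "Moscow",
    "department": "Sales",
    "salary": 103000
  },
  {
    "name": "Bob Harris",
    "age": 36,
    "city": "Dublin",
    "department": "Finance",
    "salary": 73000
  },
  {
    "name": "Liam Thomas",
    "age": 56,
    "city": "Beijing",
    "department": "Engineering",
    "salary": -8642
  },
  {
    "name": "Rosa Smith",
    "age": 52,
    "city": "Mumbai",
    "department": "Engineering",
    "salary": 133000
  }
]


Validating 5 records:
Rules: name non-empty, age > 0, salary > 0

  Row 1 (Olivia Brown): OK
  Row 2 (Dave Taylor): OK
  Row 3 (Bob Harris): OK
  Row 4 (Liam Thomas): negative salary: -8642
  Row 5 (Rosa Smith): OK

Total errors: 1

1 errors


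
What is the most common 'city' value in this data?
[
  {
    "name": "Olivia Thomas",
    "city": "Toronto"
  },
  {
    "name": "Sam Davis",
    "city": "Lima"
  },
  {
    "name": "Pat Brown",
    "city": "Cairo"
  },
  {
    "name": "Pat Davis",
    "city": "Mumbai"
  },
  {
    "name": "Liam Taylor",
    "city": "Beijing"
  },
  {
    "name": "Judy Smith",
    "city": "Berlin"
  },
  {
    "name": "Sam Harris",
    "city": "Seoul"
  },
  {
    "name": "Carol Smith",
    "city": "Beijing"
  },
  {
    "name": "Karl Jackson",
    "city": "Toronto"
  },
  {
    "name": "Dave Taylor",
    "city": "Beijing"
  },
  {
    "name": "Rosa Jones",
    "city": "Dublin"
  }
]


Counting 'city' values across 11 records:

  Beijing: 3 ###
  Toronto: 2 ##
  Lima: 1 #
  Cairo: 1 #
  Mumbai: 1 #
  Berlin: 1 #
  Seoul: 1 #
  Dublin: 1 #

Most common: Beijing (3 times)

Beijing (3 times)


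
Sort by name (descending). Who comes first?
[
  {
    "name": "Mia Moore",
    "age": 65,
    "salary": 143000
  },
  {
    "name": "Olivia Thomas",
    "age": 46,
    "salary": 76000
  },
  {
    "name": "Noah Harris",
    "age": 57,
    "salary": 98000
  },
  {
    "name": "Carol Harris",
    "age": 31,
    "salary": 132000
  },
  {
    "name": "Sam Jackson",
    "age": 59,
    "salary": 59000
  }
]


Sort by: name (descending)

Sorted order:
  1. Sam Jackson (name = Sam Jackson)
  2. Olivia Thomas (name = Olivia Thomas)
  3. Noah Harris (name = Noah Harris)
  4. Mia Moore (name = Mia Moore)
  5. Carol Harris (name = Carol Harris)

First: Sam Jackson

Sam Jackson


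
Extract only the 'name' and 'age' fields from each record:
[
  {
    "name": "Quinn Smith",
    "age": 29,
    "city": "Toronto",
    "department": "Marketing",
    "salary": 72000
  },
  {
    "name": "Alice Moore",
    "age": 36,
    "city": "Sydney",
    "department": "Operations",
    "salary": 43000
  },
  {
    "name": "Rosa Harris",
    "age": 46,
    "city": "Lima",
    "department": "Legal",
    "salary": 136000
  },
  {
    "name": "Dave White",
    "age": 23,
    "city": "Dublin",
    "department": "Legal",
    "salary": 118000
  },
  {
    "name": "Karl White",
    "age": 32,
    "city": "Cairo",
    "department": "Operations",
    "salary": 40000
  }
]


Original: 5 records with fields: name, age, city, department, salary
Keep: ['name', 'age']
Drop: ['city', 'department', 'salary']
Result: 5 records, 2 fields each

[
  {
    "name": "Quinn Smith",
    "age": 29
  },
  {
    "name": "Alice Moore",
    "age": 36
  },
  {
    "name": "Rosa Harris",
    "age": 46
  },
  {
    "name": "Dave White",
    "age": 23
  },
  {
    "name": "Karl White",
    "age": 32
  }
]


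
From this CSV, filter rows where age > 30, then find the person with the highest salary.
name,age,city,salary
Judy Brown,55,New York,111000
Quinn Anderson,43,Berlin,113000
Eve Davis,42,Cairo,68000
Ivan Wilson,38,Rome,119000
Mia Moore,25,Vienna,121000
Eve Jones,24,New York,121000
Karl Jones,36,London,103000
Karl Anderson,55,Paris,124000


Filter: age > 30
Sort by: salary (descending)

Filtered records (6):
  Karl Anderson, age 55, salary $124000
  Ivan Wilson, age 38, salary $119000
  Quinn Anderson, age 43, salary $113000
  Judy Brown, age 55, salary $111000
  Karl Jones, age 36, salary $103000
  Eve Davis, age 42, salary $68000

Highest salary: Karl Anderson ($124000)

Karl Anderson


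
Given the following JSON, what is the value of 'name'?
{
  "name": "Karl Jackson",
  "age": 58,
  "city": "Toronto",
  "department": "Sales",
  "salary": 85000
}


Looking up field 'name'
Value: Karl Jackson

Karl Jackson


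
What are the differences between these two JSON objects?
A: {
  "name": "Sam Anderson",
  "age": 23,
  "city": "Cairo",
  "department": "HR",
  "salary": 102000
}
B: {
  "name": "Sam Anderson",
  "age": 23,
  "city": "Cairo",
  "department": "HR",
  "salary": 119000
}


Comparing each field (in key order):
  name: same
  age: same
  city: same
  department: same
  salary: DIFFERENT
Differences:
  salary: 102000 -> 119000

1 field(s) changed

1 change: salary


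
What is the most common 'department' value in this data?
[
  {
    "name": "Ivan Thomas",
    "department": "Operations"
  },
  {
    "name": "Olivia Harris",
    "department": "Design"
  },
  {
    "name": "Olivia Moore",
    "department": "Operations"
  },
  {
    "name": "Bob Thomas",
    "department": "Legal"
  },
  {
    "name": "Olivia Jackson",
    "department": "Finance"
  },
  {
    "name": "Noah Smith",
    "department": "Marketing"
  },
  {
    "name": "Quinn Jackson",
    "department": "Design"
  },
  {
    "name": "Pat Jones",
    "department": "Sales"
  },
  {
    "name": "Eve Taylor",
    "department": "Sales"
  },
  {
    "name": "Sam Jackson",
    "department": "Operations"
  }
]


Counting 'department' values across 10 records:

  Operations: 3 ###
  Design: 2 ##
  Sales: 2 ##
  Legal: 1 #
  Finance: 1 #
  Marketing: 1 #

Most common: Operations (3 times)

Operations (3 times)


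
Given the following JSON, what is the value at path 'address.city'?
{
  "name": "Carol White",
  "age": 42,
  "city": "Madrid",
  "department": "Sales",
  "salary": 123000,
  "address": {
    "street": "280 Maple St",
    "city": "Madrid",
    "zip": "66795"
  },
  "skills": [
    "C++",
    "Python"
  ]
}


Query: address.city
Path: address -> city
Value: Madrid

Madrid


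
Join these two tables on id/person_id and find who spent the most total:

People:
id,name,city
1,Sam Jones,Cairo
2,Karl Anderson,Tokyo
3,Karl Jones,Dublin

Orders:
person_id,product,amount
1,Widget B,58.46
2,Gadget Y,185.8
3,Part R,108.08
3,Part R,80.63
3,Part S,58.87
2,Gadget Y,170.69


Join on: people.id = orders.person_id

Joined rows:
  Sam Jones (Cairo) bought Widget B for $58.46
  Karl Anderson (Tokyo) bought Gadget Y for $185.8
  Karl Jones (Dublin) bought Part R for $108.08
  Karl Jones (Dublin) bought Part R for $80.63
  Karl Jones (Dublin) bought Part S for $58.87
  Karl Anderson (Tokyo) bought Gadget Y for $170.69

Total per person:
  Karl Anderson: $356.49
  Karl Jones: $247.58
  Sam Jones: $58.46

Top spender: Karl Anderson ($356.49)

Karl Anderson ($356.49)


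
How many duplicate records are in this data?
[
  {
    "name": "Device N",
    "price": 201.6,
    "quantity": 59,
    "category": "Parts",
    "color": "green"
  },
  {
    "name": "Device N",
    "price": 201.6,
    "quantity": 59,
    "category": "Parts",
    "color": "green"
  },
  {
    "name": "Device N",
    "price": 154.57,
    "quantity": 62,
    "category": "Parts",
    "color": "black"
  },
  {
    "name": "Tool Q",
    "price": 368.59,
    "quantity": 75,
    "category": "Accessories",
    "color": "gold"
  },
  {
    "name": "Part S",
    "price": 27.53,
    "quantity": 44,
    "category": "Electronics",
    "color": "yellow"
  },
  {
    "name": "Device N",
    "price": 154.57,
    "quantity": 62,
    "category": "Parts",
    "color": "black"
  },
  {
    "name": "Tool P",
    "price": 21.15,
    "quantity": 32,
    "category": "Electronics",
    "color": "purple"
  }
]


Checking 7 records for duplicates:

  Row 1: Device N ($201.6, qty 59)
  Row 2: Device N ($201.6, qty 59) <-- DUPLICATE
  Row 3: Device N ($154.57, qty 62)
  Row 4: Tool Q ($368.59, qty 75)
  Row 5: Part S ($27.53, qty 44)
  Row 6: Device N ($154.57, qty 62) <-- DUPLICATE
  Row 7: Tool P ($21.15, qty 32)

Duplicates found: 2
Unique records: 5

2 duplicates, 5 unique


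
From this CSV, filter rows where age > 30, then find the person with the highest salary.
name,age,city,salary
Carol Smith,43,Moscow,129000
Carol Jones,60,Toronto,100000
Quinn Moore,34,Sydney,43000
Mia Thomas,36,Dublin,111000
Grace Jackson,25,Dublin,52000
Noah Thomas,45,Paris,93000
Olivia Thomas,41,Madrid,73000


Filter: age > 30
Sort by: salary (descending)

Filtered records (6):
  Carol Smith, age 43, salary $129000
  Mia Thomas, age 36, salary $111000
  Carol Jones, age 60, salary $100000
  Noah Thomas, age 45, salary $93000
  Olivia Thomas, age 41, salary $73000
  Quinn Moore, age 34, salary $43000

Highest salary: Carol Smith ($129000)

Carol Smith


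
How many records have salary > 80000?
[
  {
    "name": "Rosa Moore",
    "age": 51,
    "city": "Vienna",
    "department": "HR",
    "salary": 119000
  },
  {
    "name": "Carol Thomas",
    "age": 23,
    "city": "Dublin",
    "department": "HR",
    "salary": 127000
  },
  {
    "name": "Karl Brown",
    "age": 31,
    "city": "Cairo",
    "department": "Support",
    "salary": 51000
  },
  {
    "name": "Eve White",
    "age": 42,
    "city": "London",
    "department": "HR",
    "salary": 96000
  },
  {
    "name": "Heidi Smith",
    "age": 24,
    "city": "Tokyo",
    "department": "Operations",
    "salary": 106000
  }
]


Data: 5 records
Condition: salary > 80000

Checking each record:
  Rosa Moore: 119000 MATCH
  Carol Thomas: 127000 MATCH
  Karl Brown: 51000
  Eve White: 96000 MATCH
  Heidi Smith: 106000 MATCH

Count: 4

4


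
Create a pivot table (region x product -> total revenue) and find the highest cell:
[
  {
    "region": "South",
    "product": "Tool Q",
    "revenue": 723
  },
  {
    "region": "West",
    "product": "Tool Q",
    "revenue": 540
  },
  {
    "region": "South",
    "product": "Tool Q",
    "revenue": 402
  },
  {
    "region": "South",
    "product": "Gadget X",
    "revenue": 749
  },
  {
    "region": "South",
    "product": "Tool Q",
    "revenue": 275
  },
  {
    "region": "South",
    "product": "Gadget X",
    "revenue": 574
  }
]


Pivot: region (rows) x product (columns) -> total revenue

     Gadget X      Tool Q      
South         1323          1400  
West             0           540  

Highest: South / Tool Q = $1400

South / Tool Q = $1400


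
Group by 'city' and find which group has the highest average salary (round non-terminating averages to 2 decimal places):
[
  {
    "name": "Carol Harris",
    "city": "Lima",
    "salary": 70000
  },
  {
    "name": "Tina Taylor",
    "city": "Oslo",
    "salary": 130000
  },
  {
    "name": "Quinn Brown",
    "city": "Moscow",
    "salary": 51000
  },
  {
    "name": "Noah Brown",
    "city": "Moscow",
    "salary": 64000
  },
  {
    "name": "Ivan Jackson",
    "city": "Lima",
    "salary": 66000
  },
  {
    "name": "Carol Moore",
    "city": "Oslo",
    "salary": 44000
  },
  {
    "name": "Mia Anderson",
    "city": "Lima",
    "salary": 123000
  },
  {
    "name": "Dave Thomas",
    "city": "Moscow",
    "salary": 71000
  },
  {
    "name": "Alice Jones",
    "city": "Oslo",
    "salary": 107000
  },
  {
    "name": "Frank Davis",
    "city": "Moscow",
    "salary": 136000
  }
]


Group by: city

Groups:
  Lima: 3 people, avg salary = 259000/3 ≈ $86333.33
  Moscow: 4 people, avg salary = 322000/4 = $80500
  Oslo: 3 people, avg salary = 281000/3 ≈ $93666.67

Highest average salary: Oslo (≈$93666.67)

Oslo (≈$93666.67)


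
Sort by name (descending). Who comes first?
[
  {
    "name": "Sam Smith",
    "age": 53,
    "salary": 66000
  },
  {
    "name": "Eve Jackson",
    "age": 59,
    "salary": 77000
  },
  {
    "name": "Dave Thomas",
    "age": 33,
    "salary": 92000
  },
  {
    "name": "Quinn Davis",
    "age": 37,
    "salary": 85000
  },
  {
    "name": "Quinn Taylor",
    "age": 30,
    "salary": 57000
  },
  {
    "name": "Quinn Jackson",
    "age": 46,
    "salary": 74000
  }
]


Sort by: name (descending)

Sorted order:
  1. Sam Smith (name = Sam Smith)
  2. Quinn Taylor (name = Quinn Taylor)
  3. Quinn Jackson (name = Quinn Jackson)
  4. Quinn Davis (name = Quinn Davis)
  5. Eve Jackson (name = Eve Jackson)
  6. Dave Thomas (name = Dave Thomas)

First: Sam Smith

Sam Smith


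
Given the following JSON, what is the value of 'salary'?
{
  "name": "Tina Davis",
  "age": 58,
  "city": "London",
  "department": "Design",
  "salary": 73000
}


Looking up field 'salary'
Value: 73000

73000


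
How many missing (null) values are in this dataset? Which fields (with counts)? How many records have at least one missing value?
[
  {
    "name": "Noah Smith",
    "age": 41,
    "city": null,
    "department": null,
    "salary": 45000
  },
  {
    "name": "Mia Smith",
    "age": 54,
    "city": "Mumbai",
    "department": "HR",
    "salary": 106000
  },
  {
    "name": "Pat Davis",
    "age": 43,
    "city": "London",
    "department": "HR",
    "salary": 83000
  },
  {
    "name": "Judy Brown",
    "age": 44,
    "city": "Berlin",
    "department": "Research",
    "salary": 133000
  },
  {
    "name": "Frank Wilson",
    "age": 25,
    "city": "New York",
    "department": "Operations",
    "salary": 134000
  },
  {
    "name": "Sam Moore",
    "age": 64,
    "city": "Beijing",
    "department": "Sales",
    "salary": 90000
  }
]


Checking for missing (null) values in 6 records:

  Noah Smith: city, department
  Mia Smith: complete
  Pat Davis: complete
  Judy Brown: complete
  Frank Wilson: complete
  Sam Moore: complete

Per field:
  name: 0 missing
  age: 0 missing
  city: 1 missing
  department: 1 missing
  salary: 0 missing

Total missing values: 2
Records with any missing: 1

2 missing values (city: 1, department: 1); 1 incomplete records


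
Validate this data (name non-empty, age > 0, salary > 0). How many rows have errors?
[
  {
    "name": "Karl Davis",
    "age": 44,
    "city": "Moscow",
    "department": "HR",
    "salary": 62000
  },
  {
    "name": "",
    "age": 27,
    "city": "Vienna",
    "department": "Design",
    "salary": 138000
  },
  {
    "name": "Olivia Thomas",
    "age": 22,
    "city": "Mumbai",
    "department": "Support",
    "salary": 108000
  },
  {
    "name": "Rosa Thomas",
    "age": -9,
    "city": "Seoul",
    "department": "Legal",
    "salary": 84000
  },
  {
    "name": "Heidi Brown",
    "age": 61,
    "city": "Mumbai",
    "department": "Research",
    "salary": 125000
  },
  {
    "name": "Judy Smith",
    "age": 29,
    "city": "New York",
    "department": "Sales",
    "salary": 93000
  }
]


Validating 6 records:
Rules: name non-empty, age > 0, salary > 0

  Row 1 (Karl Davis): OK
  Row 2 (???): empty name
  Row 3 (Olivia Thomas): OK
  Row 4 (Rosa Thomas): negative age: -9
  Row 5 (Heidi Brown): OK
  Row 6 (Judy Smith): OK

Total errors: 2

2 errors


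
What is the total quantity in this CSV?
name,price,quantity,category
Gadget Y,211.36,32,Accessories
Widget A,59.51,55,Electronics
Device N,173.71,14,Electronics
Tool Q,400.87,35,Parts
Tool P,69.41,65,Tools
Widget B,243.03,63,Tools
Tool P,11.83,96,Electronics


Computing total quantity:
Values: [32, 55, 14, 35, 65, 63, 96]
Sum = 360

360


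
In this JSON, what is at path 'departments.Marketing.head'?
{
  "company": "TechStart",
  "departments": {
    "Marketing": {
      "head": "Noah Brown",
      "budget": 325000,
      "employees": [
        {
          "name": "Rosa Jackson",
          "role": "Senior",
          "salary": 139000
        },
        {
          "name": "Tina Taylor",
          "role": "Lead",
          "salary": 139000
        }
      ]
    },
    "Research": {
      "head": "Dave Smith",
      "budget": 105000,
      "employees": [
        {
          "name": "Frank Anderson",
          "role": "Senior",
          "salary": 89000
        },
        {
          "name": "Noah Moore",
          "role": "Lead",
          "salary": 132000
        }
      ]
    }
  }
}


Path: departments.Marketing.head

Navigate:
  -> departments
  -> Marketing
  -> head = 'Noah Brown'

Noah Brown


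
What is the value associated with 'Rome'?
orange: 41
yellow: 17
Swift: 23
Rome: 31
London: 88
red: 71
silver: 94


Looking up key 'Rome'
Value: 31

31


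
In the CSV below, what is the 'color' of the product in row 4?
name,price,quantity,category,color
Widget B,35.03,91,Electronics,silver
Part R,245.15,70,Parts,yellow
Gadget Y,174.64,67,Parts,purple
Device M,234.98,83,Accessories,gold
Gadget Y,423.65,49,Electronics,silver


Query: Row 4 ('Device M'), column 'color'
Value: gold

gold


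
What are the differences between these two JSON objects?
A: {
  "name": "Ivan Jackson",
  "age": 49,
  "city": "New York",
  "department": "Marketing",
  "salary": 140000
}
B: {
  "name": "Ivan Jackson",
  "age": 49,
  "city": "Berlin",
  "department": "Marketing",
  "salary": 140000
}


Comparing each field (in key order):
  name: same
  age: same
  city: DIFFERENT
  department: same
  salary: same
Differences:
  city: New York -> Berlin

1 field(s) changed

1 change: city


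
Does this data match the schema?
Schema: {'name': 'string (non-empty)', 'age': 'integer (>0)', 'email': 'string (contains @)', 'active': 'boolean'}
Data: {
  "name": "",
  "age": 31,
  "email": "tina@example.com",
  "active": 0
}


Validating each field against schema:
  name: FAIL ("" is an empty string)
  age: OK (positive integer)
  email: OK (string with @)
  active: FAIL (0 is not a boolean)

Result: INVALID (2 errors: name, active)

INVALID (2 errors: name, active)


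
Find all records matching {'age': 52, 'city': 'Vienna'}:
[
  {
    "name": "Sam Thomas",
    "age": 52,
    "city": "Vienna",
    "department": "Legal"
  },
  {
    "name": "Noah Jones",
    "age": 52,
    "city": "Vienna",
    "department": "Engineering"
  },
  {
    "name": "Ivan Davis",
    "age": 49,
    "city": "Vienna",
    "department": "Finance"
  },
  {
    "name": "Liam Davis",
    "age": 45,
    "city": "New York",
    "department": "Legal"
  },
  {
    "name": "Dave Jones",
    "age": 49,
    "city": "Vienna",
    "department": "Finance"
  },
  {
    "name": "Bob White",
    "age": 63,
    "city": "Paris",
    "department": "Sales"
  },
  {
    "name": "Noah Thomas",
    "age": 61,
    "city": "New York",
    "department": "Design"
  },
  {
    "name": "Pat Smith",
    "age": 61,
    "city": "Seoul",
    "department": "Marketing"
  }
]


Search criteria: {'age': 52, 'city': 'Vienna'}

Checking 8 records:
  Sam Thomas: {age: 52, city: Vienna} <-- MATCH
  Noah Jones: {age: 52, city: Vienna} <-- MATCH
  Ivan Davis: {age: 49, city: Vienna}
  Liam Davis: {age: 45, city: New York}
  Dave Jones: {age: 49, city: Vienna}
  Bob White: {age: 63, city: Paris}
  Noah Thomas: {age: 61, city: New York}
  Pat Smith: {age: 61, city: Seoul}

Matches: ["Sam Thomas", "Noah Jones"]

["Sam Thomas", "Noah Jones"]


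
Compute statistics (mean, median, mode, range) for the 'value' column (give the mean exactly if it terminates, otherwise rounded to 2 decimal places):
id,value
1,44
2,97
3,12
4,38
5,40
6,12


Data: [44, 97, 12, 38, 40, 12]
Count: 6
Sum: 243
Mean: 243/6 = 40.5
Sorted: [12, 12, 38, 40, 44, 97]
Median: 39.0
Mode: 12 (2 times)
Range: 97 - 12 = 85
Min: 12, Max: 97

mean=40.5, median=39.0, mode=12, range=85


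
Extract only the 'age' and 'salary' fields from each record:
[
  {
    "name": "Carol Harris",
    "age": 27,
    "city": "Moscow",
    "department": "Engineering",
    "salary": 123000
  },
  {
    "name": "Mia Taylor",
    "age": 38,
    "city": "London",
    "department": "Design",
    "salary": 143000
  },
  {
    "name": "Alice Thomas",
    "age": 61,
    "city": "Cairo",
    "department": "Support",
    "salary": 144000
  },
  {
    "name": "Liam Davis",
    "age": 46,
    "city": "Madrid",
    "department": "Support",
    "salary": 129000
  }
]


Original: 4 records with fields: name, age, city, department, salary
Keep: ['age', 'salary']
Drop: ['name', 'city', 'department']
Result: 4 records, 2 fields each

[
  {
    "age": 27,
    "salary": 123000
  },
  {
    "age": 38,
    "salary": 143000
  },
  {
    "age": 61,
    "salary": 144000
  },
  {
    "age": 46,
    "salary": 129000
  }
]


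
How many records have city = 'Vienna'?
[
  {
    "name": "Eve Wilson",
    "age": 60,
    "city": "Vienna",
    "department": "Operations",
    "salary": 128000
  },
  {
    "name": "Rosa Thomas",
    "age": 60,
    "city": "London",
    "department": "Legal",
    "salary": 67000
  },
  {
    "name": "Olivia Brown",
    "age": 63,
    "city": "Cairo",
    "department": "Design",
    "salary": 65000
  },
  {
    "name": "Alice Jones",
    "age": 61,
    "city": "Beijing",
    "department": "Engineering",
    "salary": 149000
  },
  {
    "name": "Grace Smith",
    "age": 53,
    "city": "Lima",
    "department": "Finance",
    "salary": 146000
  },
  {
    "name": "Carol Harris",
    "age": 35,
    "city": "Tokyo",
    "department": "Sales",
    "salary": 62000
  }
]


Data: 6 records
Condition: city = 'Vienna'

Checking each record:
  Eve Wilson: Vienna MATCH
  Rosa Thomas: London
  Olivia Brown: Cairo
  Alice Jones: Beijing
  Grace Smith: Lima
  Carol Harris: Tokyo

Count: 1

1


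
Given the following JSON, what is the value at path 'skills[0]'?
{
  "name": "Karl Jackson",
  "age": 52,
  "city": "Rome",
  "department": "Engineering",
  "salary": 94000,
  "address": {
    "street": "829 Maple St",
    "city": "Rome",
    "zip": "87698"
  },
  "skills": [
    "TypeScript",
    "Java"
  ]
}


Query: skills[0]
Path: skills -> first element
Value: TypeScript

TypeScript


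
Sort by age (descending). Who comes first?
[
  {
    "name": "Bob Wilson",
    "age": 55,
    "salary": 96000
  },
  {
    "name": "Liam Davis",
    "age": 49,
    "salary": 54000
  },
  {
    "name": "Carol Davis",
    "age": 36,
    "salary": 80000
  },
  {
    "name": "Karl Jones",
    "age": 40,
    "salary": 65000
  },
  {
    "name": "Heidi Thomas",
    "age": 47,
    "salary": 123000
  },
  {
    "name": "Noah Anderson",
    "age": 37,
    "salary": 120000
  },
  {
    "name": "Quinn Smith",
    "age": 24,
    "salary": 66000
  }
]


Sort by: age (descending)

Sorted order:
  1. Bob Wilson (age = 55)
  2. Liam Davis (age = 49)
  3. Heidi Thomas (age = 47)
  4. Karl Jones (age = 40)
  5. Noah Anderson (age = 37)
  6. Carol Davis (age = 36)
  7. Quinn Smith (age = 24)

First: Bob Wilson

Bob Wilson


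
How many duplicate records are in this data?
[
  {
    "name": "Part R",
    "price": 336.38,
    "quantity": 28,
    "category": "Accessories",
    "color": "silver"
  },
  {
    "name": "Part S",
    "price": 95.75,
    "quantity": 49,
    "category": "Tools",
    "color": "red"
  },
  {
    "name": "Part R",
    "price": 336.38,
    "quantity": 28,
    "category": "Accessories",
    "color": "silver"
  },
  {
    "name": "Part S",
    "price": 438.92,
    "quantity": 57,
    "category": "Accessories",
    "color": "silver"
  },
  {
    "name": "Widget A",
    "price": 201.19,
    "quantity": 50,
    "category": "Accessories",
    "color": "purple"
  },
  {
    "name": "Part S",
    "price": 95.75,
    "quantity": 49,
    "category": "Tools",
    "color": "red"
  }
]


Checking 6 records for duplicates:

  Row 1: Part R ($336.38, qty 28)
  Row 2: Part S ($95.75, qty 49)
  Row 3: Part R ($336.38, qty 28) <-- DUPLICATE
  Row 4: Part S ($438.92, qty 57)
  Row 5: Widget A ($201.19, qty 50)
  Row 6: Part S ($95.75, qty 49) <-- DUPLICATE

Duplicates found: 2
Unique records: 4

2 duplicates, 4 unique


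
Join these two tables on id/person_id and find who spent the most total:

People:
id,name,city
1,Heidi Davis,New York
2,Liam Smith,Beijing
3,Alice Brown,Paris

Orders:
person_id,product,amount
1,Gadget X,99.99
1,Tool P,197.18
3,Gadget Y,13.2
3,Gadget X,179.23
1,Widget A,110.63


Join on: people.id = orders.person_id

Joined rows:
  Heidi Davis (New York) bought Gadget X for $99.99
  Heidi Davis (New York) bought Tool P for $197.18
  Alice Brown (Paris) bought Gadget Y for $13.2
  Alice Brown (Paris) bought Gadget X for $179.23
  Heidi Davis (New York) bought Widget A for $110.63

Total per person:
  Heidi Davis: $407.80
  Alice Brown: $192.43

Top spender: Heidi Davis ($407.80)

Heidi Davis ($407.80)


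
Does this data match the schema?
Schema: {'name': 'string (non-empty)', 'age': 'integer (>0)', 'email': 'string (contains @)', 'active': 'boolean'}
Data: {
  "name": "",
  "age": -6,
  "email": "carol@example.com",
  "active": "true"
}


Validating each field against schema:
  name: FAIL ("" is an empty string)
  age: FAIL (-6 is not > 0)
  email: OK (string with @)
  active: FAIL ("true" is not a boolean)

Result: INVALID (3 errors: name, age, active)

INVALID (3 errors: name, age, active)


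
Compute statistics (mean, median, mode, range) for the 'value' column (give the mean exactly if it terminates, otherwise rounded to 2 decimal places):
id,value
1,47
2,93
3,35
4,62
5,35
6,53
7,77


Data: [47, 93, 35, 62, 35, 53, 77]
Count: 7
Sum: 402
Mean: 402/7 ≈ 57.43 (rounded to 2 decimal places)
Sorted: [35, 35, 47, 53, 62, 77, 93]
Median: 53.0
Mode: 35 (2 times)
Range: 93 - 35 = 58
Min: 35, Max: 93

mean≈57.43, median=53.0, mode=35, range=58


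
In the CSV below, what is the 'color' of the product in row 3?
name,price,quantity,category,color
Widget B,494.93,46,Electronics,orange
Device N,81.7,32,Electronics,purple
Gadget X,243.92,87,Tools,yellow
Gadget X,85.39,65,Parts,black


Query: Row 3 ('Gadget X'), column 'color'
Value: yellow

yellow


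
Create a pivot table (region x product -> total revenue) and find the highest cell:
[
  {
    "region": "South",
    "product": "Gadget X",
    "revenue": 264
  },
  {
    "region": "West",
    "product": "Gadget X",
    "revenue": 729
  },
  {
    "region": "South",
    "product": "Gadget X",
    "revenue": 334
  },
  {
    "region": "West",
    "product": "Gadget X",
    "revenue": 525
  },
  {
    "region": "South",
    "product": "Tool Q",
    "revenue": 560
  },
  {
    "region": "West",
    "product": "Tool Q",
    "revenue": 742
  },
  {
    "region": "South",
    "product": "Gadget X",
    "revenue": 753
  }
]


Pivot: region (rows) x product (columns) -> total revenue

     Gadget X      Tool Q      
South         1351           560  
West          1254           742  

Highest: South / Gadget X = $1351

South / Gadget X = $1351


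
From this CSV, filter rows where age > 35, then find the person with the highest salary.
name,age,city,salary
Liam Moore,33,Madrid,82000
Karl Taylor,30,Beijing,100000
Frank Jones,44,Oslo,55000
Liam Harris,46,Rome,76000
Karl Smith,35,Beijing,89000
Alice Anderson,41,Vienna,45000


Filter: age > 35
Sort by: salary (descending)

Filtered records (3):
  Liam Harris, age 46, salary $76000
  Frank Jones, age 44, salary $55000
  Alice Anderson, age 41, salary $45000

Highest salary: Liam Harris ($76000)

Liam Harris


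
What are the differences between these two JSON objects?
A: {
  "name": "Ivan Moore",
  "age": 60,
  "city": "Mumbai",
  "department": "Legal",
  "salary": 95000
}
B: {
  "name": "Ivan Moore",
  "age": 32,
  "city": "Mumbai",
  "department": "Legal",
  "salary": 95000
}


Comparing each field (in key order):
  name: same
  age: DIFFERENT
  city: same
  department: same
  salary: same
Differences:
  age: 60 -> 32

1 field(s) changed

1 change: age


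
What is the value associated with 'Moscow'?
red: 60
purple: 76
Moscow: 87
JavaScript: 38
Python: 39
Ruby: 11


Looking up key 'Moscow'
Value: 87

87


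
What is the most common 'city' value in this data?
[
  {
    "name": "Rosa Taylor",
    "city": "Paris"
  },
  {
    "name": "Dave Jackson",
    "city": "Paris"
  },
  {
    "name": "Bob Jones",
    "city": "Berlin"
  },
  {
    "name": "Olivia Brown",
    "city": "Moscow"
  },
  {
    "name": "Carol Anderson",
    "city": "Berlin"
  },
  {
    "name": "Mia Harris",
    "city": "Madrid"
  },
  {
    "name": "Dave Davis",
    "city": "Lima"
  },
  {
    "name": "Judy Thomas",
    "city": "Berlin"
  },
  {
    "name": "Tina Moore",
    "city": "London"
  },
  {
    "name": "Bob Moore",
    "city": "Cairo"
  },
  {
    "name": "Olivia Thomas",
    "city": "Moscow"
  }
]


Counting 'city' values across 11 records:

  Berlin: 3 ###
  Paris: 2 ##
  Moscow: 2 ##
  Madrid: 1 #
  Lima: 1 #
  London: 1 #
  Cairo: 1 #

Most common: Berlin (3 times)

Berlin (3 times)


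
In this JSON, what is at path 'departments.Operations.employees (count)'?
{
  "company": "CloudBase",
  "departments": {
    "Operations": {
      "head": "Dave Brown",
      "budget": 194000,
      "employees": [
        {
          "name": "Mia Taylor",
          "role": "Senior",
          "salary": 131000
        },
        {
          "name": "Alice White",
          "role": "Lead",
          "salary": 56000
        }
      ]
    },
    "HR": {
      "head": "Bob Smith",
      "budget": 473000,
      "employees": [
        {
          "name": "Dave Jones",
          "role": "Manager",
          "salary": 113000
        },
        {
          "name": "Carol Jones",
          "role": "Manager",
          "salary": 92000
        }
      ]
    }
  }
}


Path: departments.Operations.employees (count)

Navigate:
  -> departments
  -> Operations
  -> employees (array, length 2)

2


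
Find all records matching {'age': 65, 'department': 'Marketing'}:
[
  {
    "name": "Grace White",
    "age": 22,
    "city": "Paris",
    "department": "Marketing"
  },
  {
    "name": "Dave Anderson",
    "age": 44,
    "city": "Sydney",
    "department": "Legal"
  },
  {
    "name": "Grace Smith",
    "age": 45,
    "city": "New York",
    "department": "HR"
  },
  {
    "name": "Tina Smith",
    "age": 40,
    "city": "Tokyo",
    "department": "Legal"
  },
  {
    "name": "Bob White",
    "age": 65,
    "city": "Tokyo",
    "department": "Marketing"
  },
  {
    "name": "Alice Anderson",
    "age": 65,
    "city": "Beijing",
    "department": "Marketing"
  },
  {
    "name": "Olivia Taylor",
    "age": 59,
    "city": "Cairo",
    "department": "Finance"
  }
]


Search criteria: {'age': 65, 'department': 'Marketing'}

Checking 7 records:
  Grace White: {age: 22, department: Marketing}
  Dave Anderson: {age: 44, department: Legal}
  Grace Smith: {age: 45, department: HR}
  Tina Smith: {age: 40, department: Legal}
  Bob White: {age: 65, department: Marketing} <-- MATCH
  Alice Anderson: {age: 65, department: Marketing} <-- MATCH
  Olivia Taylor: {age: 59, department: Finance}

Matches: ["Bob White", "Alice Anderson"]

["Bob White", "Alice Anderson"]


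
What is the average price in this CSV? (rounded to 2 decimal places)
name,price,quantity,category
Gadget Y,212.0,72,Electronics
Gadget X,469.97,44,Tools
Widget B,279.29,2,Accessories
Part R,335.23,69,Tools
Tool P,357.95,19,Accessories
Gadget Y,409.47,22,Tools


Computing average price:
Values: [212.0, 469.97, 279.29, 335.23, 357.95, 409.47]
Sum = 2063.91
Count = 6
Average = 2063.91/6 = 343.985 exactly -> 343.99 (rounded half-up to 2 decimal places)

343.99


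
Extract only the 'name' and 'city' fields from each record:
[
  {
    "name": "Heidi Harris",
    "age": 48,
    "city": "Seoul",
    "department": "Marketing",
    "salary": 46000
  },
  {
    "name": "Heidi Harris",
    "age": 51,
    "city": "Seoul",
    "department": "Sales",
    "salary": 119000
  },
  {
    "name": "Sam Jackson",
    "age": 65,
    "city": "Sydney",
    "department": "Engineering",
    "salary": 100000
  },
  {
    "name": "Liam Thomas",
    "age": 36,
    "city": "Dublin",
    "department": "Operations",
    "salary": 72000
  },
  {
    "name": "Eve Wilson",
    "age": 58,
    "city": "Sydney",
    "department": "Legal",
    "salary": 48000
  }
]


Original: 5 records with fields: name, age, city, department, salary
Keep: ['name', 'city']
Drop: ['age', 'department', 'salary']
Result: 5 records, 2 fields each

[
  {
    "name": "Heidi Harris",
    "city": "Seoul"
  },
  {
    "name": "Heidi Harris",
    "city": "Seoul"
  },
  {
    "name": "Sam Jackson",
    "city": "Sydney"
  },
  {
    "name": "Liam Thomas",
    "city": "Dublin"
  },
  {
    "name": "Eve Wilson",
    "city": "Sydney"
  }
]


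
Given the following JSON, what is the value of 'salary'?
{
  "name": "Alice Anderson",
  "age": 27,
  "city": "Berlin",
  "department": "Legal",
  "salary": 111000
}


Looking up field 'salary'
Value: 111000

111000


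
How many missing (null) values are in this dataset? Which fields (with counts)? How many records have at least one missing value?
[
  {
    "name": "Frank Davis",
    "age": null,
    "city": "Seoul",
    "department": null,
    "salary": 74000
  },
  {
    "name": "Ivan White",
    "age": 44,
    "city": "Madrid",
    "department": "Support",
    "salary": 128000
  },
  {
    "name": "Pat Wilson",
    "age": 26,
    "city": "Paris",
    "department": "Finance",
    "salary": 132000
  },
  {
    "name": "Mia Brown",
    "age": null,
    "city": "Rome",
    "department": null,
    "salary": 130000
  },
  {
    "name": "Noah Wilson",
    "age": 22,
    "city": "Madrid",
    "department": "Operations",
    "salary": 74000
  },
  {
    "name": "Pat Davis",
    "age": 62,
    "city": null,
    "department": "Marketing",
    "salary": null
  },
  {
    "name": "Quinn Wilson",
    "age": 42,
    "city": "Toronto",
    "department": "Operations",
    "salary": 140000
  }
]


Checking for missing (null) values in 7 records:

  Frank Davis: age, department
  Ivan White: complete
  Pat Wilson: complete
  Mia Brown: age, department
  Noah Wilson: complete
  Pat Davis: city, salary
  Quinn Wilson: complete

Per field:
  name: 0 missing
  age: 2 missing
  city: 1 missing
  department: 2 missing
  salary: 1 missing

Total missing values: 6
Records with any missing: 3

6 missing values (age: 2, city: 1, department: 2, salary: 1); 3 incomplete records


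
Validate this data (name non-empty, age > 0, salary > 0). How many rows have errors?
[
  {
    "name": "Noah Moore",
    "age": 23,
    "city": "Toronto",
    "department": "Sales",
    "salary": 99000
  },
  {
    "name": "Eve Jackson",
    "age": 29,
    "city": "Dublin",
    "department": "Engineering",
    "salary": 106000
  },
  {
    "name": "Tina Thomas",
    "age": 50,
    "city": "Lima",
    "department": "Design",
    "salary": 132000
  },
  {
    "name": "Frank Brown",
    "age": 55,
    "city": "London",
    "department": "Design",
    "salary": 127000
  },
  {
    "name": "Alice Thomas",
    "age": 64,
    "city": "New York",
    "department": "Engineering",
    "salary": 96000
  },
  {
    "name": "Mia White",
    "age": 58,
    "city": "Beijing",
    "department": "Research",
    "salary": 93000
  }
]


Validating 6 records:
Rules: name non-empty, age > 0, salary > 0

  Row 1 (Noah Moore): OK
  Row 2 (Eve Jackson): OK
  Row 3 (Tina Thomas): OK
  Row 4 (Frank Brown): OK
  Row 5 (Alice Thomas): OK
  Row 6 (Mia White): OK

Total errors: 0

0 errors


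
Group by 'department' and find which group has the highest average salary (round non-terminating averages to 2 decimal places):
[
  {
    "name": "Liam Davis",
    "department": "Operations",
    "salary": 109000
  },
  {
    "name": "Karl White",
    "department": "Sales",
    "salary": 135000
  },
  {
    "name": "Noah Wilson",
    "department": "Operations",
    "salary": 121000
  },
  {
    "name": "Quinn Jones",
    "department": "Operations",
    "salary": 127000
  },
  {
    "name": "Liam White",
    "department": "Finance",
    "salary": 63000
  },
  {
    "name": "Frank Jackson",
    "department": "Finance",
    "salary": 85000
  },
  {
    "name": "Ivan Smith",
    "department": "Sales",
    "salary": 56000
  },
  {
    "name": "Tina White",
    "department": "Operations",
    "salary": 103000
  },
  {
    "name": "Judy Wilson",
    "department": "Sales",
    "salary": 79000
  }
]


Group by: department

Groups:
  Finance: 2 people, avg salary = 148000/2 = $74000
  Operations: 4 people, avg salary = 460000/4 = $115000
  Sales: 3 people, avg salary = 270000/3 = $90000

Highest average salary: Operations ($115000)

Operations ($115000)


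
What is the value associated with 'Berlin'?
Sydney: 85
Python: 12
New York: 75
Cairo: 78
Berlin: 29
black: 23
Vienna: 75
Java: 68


Looking up key 'Berlin'
Value: 29

29


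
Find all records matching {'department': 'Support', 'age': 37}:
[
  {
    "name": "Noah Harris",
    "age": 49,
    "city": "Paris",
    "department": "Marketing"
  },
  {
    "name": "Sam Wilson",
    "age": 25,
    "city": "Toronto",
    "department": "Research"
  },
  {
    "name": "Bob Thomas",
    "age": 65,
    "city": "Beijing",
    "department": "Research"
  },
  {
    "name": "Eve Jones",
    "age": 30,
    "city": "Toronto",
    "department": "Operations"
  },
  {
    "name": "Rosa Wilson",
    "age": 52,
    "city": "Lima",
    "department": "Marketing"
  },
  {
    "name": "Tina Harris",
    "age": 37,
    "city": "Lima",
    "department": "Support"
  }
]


Search criteria: {'department': 'Support', 'age': 37}

Checking 6 records:
  Noah Harris: {department: Marketing, age: 49}
  Sam Wilson: {department: Research, age: 25}
  Bob Thomas: {department: Research, age: 65}
  Eve Jones: {department: Operations, age: 30}
  Rosa Wilson: {department: Marketing, age: 52}
  Tina Harris: {department: Support, age: 37} <-- MATCH

Matches: ["Tina Harris"]

["Tina Harris"]


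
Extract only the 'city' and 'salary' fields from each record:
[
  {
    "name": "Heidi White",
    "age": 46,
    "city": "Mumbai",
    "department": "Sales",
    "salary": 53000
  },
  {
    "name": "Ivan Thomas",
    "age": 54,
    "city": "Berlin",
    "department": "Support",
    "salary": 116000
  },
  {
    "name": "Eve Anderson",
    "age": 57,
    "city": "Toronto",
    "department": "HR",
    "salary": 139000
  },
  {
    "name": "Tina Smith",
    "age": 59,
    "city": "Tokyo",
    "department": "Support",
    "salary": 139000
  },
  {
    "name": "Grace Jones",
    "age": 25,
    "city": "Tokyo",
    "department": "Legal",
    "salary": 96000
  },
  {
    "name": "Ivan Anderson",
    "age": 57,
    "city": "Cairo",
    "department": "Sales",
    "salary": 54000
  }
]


Original: 6 records with fields: name, age, city, department, salary
Keep: ['city', 'salary']
Drop: ['name', 'age', 'department']
Result: 6 records, 2 fields each

[
  {
    "city": "Mumbai",
    "salary": 53000
  },
  {
    "city": "Berlin",
    "salary": 116000
  },
  {
    "city": "Toronto",
    "salary": 139000
  },
  {
    "city": "Tokyo",
    "salary": 139000
  },
  {
    "city": "Tokyo",
    "salary": 96000
  },
  {
    "city": "Cairo",
    "salary": 54000
  }
]
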